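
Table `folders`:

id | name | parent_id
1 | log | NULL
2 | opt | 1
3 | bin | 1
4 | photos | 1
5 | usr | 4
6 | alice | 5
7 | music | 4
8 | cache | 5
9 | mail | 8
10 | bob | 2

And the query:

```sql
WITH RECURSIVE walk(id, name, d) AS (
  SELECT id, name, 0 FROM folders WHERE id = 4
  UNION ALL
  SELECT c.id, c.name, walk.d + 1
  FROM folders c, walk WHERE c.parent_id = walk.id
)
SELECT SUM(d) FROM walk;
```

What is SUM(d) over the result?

9

Base: id=4 (photos) at d 0.
Iteration 1: rows with parent_id in {4} -> usr (id 5, d 1), music (id 7, d 1).
Iteration 2: rows with parent_id in {5,7} -> alice (id 6, d 2), cache (id 8, d 2).
Iteration 3: rows with parent_id in {6,8} -> mail (id 9, d 3).
Iteration 4: no rows with parent_id in {9}; recursion stops.
SUM(d) = 0 + 1 + 1 + 2 + 2 + 3 = 9.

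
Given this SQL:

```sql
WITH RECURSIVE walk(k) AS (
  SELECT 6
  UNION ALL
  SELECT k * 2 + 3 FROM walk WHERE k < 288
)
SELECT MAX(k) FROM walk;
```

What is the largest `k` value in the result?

Base: k=6.
Iteration 1: 6 < 288 holds -> k = 6 * 2 + 3 = 15.
Iteration 2: 15 < 288 holds -> k = 15 * 2 + 3 = 33.
Iteration 3: 33 < 288 holds -> k = 33 * 2 + 3 = 69.
Iteration 4: 69 < 288 holds -> k = 69 * 2 + 3 = 141.
Iteration 5: 141 < 288 holds -> k = 141 * 2 + 3 = 285.
Iteration 6: 285 < 288 holds -> k = 285 * 2 + 3 = 573.
Iteration 7: 573 < 288 fails; recursion stops.
k values: 6, 15, 33, 69, 141, 285, 573; the maximum is 573.

573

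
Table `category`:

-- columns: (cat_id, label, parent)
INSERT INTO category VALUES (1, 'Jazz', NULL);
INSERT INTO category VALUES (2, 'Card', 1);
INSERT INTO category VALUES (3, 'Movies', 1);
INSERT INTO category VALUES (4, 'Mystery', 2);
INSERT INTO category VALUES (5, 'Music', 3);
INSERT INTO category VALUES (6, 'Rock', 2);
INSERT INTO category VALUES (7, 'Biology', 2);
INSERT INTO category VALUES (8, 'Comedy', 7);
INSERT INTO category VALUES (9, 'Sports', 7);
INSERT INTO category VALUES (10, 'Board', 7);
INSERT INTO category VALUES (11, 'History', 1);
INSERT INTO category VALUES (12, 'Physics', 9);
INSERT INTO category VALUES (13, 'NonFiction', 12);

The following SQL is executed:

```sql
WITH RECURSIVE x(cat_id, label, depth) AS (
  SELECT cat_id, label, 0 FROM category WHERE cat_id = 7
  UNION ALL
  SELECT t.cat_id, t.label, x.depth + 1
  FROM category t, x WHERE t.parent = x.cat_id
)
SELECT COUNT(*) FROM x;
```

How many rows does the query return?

Base: cat_id=7 (Biology) at depth 0.
Iteration 1: rows with parent in {7} -> Comedy (id 8, depth 1), Sports (id 9, depth 1), Board (id 10, depth 1).
Iteration 2: rows with parent in {8,9,10} -> Physics (id 12, depth 2).
Iteration 3: rows with parent in {12} -> NonFiction (id 13, depth 3).
Iteration 4: no rows with parent in {13}; recursion stops.
Total rows emitted: 6.

6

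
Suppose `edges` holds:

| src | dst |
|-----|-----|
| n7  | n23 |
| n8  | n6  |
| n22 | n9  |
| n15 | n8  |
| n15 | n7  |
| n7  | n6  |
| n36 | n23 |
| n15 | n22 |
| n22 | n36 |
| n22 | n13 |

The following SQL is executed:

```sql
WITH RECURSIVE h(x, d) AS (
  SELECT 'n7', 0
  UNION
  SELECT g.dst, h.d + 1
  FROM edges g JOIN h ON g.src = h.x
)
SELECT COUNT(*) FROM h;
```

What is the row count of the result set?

Base: (n7, d=0).
Iteration 1: edges from {n7} -> (n23, d=1), (n6, d=1).
Iteration 2: no outgoing edges from {n23,n6}; recursion stops.
Total rows emitted: 3.

3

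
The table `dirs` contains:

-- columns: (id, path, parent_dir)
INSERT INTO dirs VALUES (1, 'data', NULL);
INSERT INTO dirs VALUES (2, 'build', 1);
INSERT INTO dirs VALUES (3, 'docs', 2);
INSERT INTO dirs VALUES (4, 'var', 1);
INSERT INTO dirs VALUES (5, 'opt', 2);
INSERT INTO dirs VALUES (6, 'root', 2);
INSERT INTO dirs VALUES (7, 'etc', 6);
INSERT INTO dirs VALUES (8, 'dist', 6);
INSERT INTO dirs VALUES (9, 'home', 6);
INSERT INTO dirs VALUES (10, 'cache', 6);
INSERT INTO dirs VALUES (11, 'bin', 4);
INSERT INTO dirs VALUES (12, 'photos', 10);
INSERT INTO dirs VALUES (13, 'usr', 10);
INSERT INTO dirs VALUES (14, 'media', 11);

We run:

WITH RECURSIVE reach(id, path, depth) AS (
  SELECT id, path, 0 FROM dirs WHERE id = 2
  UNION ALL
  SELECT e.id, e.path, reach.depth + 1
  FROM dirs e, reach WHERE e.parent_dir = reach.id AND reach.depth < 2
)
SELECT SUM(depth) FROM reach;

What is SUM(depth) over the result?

11

Base: id=2 (build) at depth 0.
Iteration 1: rows with parent_dir in {2} -> docs (id 3, depth 1), opt (id 5, depth 1), root (id 6, depth 1).
Iteration 2: rows with parent_dir in {3,5,6} -> etc (id 7, depth 2), dist (id 8, depth 2), home (id 9, depth 2), cache (id 10, depth 2).
Iteration 3: depth < 2 fails for all current rows; recursion stops.
SUM(depth) = 0 + 1 + 1 + 1 + 2 + 2 + 2 + 2 = 11.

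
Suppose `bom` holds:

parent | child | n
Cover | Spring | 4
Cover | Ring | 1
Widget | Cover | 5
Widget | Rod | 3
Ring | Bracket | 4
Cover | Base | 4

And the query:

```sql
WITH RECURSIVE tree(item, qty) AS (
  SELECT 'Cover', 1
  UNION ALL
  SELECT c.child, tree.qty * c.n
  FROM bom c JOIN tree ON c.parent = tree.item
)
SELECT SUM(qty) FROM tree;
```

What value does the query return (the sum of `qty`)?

14

Base: (Cover, qty=1).
Iteration 1: components of {Cover} -> Base = 1*4 = 4, Ring = 1*1 = 1, Spring = 1*4 = 4.
Iteration 2: components of {Base,Ring,Spring} -> Bracket = 1*4 = 4.
Iteration 3: no further components; recursion stops.
SUM(qty) = 1 + 4 + 4 + 1 + 4 = 14.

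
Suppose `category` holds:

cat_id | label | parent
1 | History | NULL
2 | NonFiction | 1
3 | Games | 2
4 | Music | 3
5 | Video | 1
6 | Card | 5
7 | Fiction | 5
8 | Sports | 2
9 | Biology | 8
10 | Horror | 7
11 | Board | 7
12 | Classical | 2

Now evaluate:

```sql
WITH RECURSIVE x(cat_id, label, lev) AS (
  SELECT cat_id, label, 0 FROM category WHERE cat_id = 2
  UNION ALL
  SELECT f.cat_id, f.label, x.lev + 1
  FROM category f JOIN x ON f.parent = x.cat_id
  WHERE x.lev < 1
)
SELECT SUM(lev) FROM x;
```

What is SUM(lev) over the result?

Base: cat_id=2 (NonFiction) at lev 0.
Iteration 1: rows with parent in {2} -> Games (id 3, lev 1), Sports (id 8, lev 1), Classical (id 12, lev 1).
Iteration 2: lev < 1 fails for all current rows; recursion stops.
SUM(lev) = 0 + 1 + 1 + 1 = 3.

3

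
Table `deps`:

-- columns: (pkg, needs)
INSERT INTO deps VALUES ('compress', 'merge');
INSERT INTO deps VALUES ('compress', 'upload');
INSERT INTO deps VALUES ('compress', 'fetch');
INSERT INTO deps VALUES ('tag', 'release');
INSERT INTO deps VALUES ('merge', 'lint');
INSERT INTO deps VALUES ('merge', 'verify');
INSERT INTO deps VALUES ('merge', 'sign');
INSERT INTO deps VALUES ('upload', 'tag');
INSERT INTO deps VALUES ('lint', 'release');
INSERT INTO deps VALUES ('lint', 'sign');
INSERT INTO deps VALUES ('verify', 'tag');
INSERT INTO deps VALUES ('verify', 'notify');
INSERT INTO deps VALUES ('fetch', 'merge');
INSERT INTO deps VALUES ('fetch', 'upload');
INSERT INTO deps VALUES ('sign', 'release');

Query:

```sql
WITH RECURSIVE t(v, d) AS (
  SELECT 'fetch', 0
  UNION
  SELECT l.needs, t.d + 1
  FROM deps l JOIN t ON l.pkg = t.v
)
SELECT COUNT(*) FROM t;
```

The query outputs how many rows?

12

Base: (fetch, d=0).
Iteration 1: edges from {fetch} -> (merge, d=1), (upload, d=1).
Iteration 2: edges from {merge,upload} -> (lint, d=2), (sign, d=2), (tag, d=2), (verify, d=2).
Iteration 3: edges from {lint,sign,tag,verify} -> (notify, d=3), (release, d=3), (sign, d=3), (tag, d=3). [UNION drops 2 duplicate row(s)]
Iteration 4: edges from {notify,release,sign,tag} -> (release, d=4). [UNION drops 1 duplicate row(s)]
Iteration 5: no outgoing edges from {release}; recursion stops.
Total rows emitted: 12.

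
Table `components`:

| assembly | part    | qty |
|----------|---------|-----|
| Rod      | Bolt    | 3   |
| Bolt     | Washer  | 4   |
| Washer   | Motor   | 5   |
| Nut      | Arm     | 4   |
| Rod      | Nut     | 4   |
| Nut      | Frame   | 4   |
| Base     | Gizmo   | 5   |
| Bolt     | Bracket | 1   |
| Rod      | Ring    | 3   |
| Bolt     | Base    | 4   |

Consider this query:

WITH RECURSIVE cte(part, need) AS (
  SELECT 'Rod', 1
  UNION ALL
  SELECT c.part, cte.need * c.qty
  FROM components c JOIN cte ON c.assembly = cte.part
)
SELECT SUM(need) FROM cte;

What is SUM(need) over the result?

Base: (Rod, need=1).
Iteration 1: components of {Rod} -> Bolt = 1*3 = 3, Nut = 1*4 = 4, Ring = 1*3 = 3.
Iteration 2: components of {Bolt,Nut,Ring} -> Arm = 4*4 = 16, Base = 3*4 = 12, Bracket = 3*1 = 3, Frame = 4*4 = 16, Washer = 3*4 = 12.
Iteration 3: components of {Arm,Base,Bracket,Frame,Washer} -> Gizmo = 12*5 = 60, Motor = 12*5 = 60.
Iteration 4: no further components; recursion stops.
SUM(need) = 1 + 3 + 3 + 4 + 12 + 12 + 3 + 16 + 16 + 60 + 60 = 190.

190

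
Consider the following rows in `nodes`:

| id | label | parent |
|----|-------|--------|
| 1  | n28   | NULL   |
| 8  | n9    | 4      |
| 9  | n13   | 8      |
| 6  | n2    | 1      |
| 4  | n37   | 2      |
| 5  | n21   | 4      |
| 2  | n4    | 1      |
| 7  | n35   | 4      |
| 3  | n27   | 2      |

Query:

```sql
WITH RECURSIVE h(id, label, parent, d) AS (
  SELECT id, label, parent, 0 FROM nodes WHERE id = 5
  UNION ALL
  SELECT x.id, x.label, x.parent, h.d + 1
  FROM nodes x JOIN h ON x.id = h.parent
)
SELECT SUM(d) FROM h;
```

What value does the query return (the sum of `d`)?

6

Base: id=5 (n21), parent=4, d 0.
Iteration 1: join on id=4 -> n37 (id 4, parent=2, d 1).
Iteration 2: join on id=2 -> n4 (id 2, parent=1, d 2).
Iteration 3: join on id=1 -> n28 (id 1, parent=NULL, d 3).
Iteration 4: parent is NULL; no match; recursion stops.
SUM(d) = 0 + 1 + 2 + 3 = 6.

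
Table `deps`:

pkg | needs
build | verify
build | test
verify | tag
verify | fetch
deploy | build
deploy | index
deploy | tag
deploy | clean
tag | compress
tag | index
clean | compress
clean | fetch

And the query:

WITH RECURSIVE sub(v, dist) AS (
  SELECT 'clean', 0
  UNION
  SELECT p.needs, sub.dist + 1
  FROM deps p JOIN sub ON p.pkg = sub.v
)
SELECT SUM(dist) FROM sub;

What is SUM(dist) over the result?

2

Base: (clean, dist=0).
Iteration 1: edges from {clean} -> (compress, dist=1), (fetch, dist=1).
Iteration 2: no outgoing edges from {compress,fetch}; recursion stops.
SUM(dist) = 0 + 1 + 1 = 2.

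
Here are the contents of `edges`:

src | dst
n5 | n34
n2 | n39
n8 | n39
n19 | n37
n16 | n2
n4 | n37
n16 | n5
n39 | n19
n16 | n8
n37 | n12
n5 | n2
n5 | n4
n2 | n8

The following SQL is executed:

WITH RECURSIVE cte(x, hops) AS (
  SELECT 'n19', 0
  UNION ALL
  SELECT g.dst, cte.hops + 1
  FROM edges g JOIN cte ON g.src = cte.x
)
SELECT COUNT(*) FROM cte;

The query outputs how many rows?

Base: (n19, hops=0).
Iteration 1: edges from {n19} -> (n37, hops=1).
Iteration 2: edges from {n37} -> (n12, hops=2).
Iteration 3: no outgoing edges from {n12}; recursion stops.
Total rows emitted: 3.

3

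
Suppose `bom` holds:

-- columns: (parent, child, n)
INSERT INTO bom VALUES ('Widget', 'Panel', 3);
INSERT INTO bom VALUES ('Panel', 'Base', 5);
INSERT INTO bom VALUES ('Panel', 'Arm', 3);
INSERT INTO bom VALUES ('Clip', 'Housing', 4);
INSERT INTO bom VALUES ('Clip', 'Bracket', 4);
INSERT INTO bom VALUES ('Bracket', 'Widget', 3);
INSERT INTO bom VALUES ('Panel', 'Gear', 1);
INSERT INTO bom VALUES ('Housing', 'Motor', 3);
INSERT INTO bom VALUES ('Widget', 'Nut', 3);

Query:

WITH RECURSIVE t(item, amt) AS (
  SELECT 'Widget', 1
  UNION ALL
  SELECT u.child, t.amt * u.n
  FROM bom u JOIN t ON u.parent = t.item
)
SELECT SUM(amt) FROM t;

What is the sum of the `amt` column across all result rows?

Base: (Widget, amt=1).
Iteration 1: components of {Widget} -> Nut = 1*3 = 3, Panel = 1*3 = 3.
Iteration 2: components of {Nut,Panel} -> Arm = 3*3 = 9, Base = 3*5 = 15, Gear = 3*1 = 3.
Iteration 3: no further components; recursion stops.
SUM(amt) = 1 + 3 + 3 + 9 + 15 + 3 = 34.

34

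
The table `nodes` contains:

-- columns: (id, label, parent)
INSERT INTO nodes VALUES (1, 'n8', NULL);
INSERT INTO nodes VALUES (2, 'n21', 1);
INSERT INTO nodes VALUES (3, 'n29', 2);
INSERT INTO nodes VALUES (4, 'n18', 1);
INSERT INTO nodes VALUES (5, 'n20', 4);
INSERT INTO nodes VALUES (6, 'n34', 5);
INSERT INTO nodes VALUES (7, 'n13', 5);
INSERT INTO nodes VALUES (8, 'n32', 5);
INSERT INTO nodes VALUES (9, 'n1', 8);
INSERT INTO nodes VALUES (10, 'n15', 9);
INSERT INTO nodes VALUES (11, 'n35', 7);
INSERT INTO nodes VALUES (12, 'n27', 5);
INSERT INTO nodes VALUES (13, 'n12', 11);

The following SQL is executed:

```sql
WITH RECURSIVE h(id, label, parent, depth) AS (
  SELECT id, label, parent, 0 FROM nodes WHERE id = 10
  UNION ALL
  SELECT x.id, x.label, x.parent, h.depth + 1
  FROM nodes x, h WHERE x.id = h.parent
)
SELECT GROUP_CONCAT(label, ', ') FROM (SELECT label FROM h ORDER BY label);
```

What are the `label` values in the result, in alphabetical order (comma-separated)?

Base: id=10 (n15), parent=9, depth 0.
Iteration 1: join on id=9 -> n1 (id 9, parent=8, depth 1).
Iteration 2: join on id=8 -> n32 (id 8, parent=5, depth 2).
Iteration 3: join on id=5 -> n20 (id 5, parent=4, depth 3).
Iteration 4: join on id=4 -> n18 (id 4, parent=1, depth 4).
Iteration 5: join on id=1 -> n8 (id 1, parent=NULL, depth 5).
Iteration 6: parent is NULL; no match; recursion stops.

n1, n15, n18, n20, n32, n8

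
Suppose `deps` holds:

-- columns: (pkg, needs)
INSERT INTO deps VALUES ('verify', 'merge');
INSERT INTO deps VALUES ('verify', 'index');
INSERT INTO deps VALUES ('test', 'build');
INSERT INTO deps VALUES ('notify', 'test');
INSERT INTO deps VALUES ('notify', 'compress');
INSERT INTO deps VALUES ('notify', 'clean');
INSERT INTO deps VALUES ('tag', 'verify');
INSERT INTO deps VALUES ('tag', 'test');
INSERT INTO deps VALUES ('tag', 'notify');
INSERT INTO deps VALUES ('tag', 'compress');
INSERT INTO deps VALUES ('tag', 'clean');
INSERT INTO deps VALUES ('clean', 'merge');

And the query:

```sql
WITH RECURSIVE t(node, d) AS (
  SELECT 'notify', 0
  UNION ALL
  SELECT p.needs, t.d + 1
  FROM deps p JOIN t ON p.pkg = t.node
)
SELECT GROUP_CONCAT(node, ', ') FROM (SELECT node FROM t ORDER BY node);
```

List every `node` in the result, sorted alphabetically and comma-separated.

Base: (notify, d=0).
Iteration 1: edges from {notify} -> (clean, d=1), (compress, d=1), (test, d=1).
Iteration 2: edges from {clean,compress,test} -> (build, d=2), (merge, d=2).
Iteration 3: no outgoing edges from {build,merge}; recursion stops.

build, clean, compress, merge, notify, test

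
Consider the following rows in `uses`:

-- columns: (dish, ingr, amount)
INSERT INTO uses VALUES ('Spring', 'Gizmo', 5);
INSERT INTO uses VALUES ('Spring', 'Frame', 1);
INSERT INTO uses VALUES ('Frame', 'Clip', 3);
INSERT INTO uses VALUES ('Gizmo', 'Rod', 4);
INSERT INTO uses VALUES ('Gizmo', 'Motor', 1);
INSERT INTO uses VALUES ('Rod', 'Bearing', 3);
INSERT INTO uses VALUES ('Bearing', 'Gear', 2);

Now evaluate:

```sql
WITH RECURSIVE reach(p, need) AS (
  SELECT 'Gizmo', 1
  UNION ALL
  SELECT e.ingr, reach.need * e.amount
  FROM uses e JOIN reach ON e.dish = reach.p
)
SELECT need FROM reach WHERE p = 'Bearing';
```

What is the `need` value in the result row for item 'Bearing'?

Base: (Gizmo, need=1).
Iteration 1: components of {Gizmo} -> Motor = 1*1 = 1, Rod = 1*4 = 4.
Iteration 2: components of {Motor,Rod} -> Bearing = 4*3 = 12.
Iteration 3: components of {Bearing} -> Gear = 12*2 = 24.
Iteration 4: no further components; recursion stops.

12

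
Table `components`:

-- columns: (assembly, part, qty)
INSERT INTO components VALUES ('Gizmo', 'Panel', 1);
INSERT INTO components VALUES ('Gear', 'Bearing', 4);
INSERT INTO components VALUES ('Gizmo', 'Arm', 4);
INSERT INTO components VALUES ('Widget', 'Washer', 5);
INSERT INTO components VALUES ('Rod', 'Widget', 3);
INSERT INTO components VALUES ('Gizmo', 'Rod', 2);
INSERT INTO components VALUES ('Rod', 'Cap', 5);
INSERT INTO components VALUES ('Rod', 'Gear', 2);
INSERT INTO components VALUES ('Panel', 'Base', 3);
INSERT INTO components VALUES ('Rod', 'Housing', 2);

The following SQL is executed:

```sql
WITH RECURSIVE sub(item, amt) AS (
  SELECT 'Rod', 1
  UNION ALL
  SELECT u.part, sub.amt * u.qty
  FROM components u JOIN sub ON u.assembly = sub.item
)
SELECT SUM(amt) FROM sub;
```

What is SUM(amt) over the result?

Base: (Rod, amt=1).
Iteration 1: components of {Rod} -> Cap = 1*5 = 5, Gear = 1*2 = 2, Housing = 1*2 = 2, Widget = 1*3 = 3.
Iteration 2: components of {Cap,Gear,Housing,Widget} -> Bearing = 2*4 = 8, Washer = 3*5 = 15.
Iteration 3: no further components; recursion stops.
SUM(amt) = 1 + 5 + 2 + 3 + 2 + 8 + 15 = 36.

36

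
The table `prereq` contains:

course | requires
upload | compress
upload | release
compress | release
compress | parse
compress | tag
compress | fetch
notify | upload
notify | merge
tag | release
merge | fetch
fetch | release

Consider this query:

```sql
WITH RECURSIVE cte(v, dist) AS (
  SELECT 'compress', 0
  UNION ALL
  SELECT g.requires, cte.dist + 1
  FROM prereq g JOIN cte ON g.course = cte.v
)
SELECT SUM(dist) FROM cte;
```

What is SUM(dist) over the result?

Base: (compress, dist=0).
Iteration 1: edges from {compress} -> (fetch, dist=1), (parse, dist=1), (release, dist=1), (tag, dist=1).
Iteration 2: edges from {fetch,parse,release,tag} -> (release, dist=2) x2. [UNION ALL keeps all 2 new rows, including repeats]
Iteration 3: no outgoing edges from {release}; recursion stops.
SUM(dist) = 0 + 1 + 1 + 1 + 1 + 2 + 2 = 8.

8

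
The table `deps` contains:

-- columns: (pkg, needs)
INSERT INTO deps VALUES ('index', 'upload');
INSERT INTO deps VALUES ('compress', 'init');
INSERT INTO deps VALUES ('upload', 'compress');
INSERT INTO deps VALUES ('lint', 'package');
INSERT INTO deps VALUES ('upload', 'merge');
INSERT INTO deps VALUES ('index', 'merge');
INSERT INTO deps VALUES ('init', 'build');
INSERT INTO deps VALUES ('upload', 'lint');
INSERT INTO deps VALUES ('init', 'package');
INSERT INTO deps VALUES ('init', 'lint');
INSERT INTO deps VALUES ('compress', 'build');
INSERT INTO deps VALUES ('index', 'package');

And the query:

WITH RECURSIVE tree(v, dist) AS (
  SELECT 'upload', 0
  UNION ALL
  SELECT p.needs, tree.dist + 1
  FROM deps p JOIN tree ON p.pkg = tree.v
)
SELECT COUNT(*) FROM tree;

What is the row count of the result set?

Base: (upload, dist=0).
Iteration 1: edges from {upload} -> (compress, dist=1), (lint, dist=1), (merge, dist=1).
Iteration 2: edges from {compress,lint,merge} -> (build, dist=2), (init, dist=2), (package, dist=2).
Iteration 3: edges from {build,init,package} -> (build, dist=3), (lint, dist=3), (package, dist=3).
Iteration 4: edges from {build,lint,package} -> (package, dist=4).
Iteration 5: no outgoing edges from {package}; recursion stops.
Total rows emitted: 11.

11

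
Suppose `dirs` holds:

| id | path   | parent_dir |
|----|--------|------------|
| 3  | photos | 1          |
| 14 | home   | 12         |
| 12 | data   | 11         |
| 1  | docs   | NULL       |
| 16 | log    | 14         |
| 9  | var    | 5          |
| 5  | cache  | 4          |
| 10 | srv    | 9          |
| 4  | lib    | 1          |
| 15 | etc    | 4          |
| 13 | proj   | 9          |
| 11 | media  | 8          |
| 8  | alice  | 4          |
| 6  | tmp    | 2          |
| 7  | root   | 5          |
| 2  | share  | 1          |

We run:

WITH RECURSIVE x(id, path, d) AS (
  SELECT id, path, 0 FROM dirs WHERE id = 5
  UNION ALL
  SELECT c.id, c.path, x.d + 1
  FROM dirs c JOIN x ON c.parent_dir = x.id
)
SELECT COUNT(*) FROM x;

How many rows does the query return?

Base: id=5 (cache) at d 0.
Iteration 1: rows with parent_dir in {5} -> root (id 7, d 1), var (id 9, d 1).
Iteration 2: rows with parent_dir in {7,9} -> srv (id 10, d 2), proj (id 13, d 2).
Iteration 3: no rows with parent_dir in {10,13}; recursion stops.
Total rows emitted: 5.

5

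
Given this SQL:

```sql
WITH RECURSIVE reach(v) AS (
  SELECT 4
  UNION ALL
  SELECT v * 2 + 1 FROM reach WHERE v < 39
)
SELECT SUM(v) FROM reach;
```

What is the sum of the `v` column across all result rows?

71

Base: v=4.
Iteration 1: 4 < 39 holds -> v = 4 * 2 + 1 = 9.
Iteration 2: 9 < 39 holds -> v = 9 * 2 + 1 = 19.
Iteration 3: 19 < 39 holds -> v = 19 * 2 + 1 = 39.
Iteration 4: 39 < 39 fails; recursion stops.
SUM(v) = 4 + 9 + 19 + 39 = 71.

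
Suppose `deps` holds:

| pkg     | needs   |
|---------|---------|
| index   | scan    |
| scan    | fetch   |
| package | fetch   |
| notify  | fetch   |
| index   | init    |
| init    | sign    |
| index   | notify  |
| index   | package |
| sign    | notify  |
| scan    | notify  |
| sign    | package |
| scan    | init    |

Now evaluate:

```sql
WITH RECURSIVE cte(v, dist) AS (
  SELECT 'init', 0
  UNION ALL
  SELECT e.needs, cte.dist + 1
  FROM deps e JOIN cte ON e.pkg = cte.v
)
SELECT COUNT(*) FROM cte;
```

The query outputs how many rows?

Base: (init, dist=0).
Iteration 1: edges from {init} -> (sign, dist=1).
Iteration 2: edges from {sign} -> (notify, dist=2), (package, dist=2).
Iteration 3: edges from {notify,package} -> (fetch, dist=3) x2. [UNION ALL keeps all 2 new rows, including repeats]
Iteration 4: no outgoing edges from {fetch}; recursion stops.
Total rows emitted: 6.

6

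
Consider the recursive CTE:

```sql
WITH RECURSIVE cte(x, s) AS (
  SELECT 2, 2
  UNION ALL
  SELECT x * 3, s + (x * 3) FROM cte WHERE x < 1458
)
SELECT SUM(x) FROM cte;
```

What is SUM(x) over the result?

Base: x=2, s=2.
Iteration 1: 2 < 1458 holds -> x = 2 * 3 = 6, s = 2 + 6 = 8.
Iteration 2: 6 < 1458 holds -> x = 6 * 3 = 18, s = 8 + 18 = 26.
Iteration 3: 18 < 1458 holds -> x = 18 * 3 = 54, s = 26 + 54 = 80.
Iteration 4: 54 < 1458 holds -> x = 54 * 3 = 162, s = 80 + 162 = 242.
Iteration 5: 162 < 1458 holds -> x = 162 * 3 = 486, s = 242 + 486 = 728.
Iteration 6: 486 < 1458 holds -> x = 486 * 3 = 1458, s = 728 + 1458 = 2186.
Iteration 7: 1458 < 1458 fails; recursion stops.
SUM(x) = 2 + 6 + 18 + 54 + 162 + 486 + 1458 = 2186.

2186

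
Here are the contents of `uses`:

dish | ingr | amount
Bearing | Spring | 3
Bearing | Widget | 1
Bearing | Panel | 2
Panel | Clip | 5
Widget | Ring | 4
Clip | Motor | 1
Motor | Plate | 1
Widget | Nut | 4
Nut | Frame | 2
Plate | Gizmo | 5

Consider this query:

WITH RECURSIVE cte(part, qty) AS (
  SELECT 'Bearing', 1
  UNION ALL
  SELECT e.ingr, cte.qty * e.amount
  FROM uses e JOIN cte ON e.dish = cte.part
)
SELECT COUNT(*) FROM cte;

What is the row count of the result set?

Base: (Bearing, qty=1).
Iteration 1: components of {Bearing} -> Panel = 1*2 = 2, Spring = 1*3 = 3, Widget = 1*1 = 1.
Iteration 2: components of {Panel,Spring,Widget} -> Clip = 2*5 = 10, Nut = 1*4 = 4, Ring = 1*4 = 4.
Iteration 3: components of {Clip,Nut,Ring} -> Frame = 4*2 = 8, Motor = 10*1 = 10.
Iteration 4: components of {Frame,Motor} -> Plate = 10*1 = 10.
Iteration 5: components of {Plate} -> Gizmo = 10*5 = 50.
Iteration 6: no further components; recursion stops.
Total rows emitted: 11.

11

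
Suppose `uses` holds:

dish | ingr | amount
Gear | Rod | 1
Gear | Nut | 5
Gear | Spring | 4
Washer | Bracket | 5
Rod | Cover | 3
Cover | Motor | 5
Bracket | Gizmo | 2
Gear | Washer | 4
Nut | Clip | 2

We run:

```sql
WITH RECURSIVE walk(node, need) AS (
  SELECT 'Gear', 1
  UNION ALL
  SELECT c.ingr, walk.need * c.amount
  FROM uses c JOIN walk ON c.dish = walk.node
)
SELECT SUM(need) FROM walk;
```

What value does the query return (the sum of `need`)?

Base: (Gear, need=1).
Iteration 1: components of {Gear} -> Nut = 1*5 = 5, Rod = 1*1 = 1, Spring = 1*4 = 4, Washer = 1*4 = 4.
Iteration 2: components of {Nut,Rod,Spring,Washer} -> Bracket = 4*5 = 20, Clip = 5*2 = 10, Cover = 1*3 = 3.
Iteration 3: components of {Bracket,Clip,Cover} -> Gizmo = 20*2 = 40, Motor = 3*5 = 15.
Iteration 4: no further components; recursion stops.
SUM(need) = 1 + 4 + 4 + 1 + 5 + 20 + 3 + 10 + 40 + 15 = 103.

103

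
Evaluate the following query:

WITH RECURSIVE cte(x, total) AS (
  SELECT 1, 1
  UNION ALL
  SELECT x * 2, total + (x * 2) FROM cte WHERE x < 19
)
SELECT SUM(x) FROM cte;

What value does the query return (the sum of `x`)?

Base: x=1, total=1.
Iteration 1: 1 < 19 holds -> x = 1 * 2 = 2, total = 1 + 2 = 3.
Iteration 2: 2 < 19 holds -> x = 2 * 2 = 4, total = 3 + 4 = 7.
Iteration 3: 4 < 19 holds -> x = 4 * 2 = 8, total = 7 + 8 = 15.
Iteration 4: 8 < 19 holds -> x = 8 * 2 = 16, total = 15 + 16 = 31.
Iteration 5: 16 < 19 holds -> x = 16 * 2 = 32, total = 31 + 32 = 63.
Iteration 6: 32 < 19 fails; recursion stops.
SUM(x) = 1 + 2 + 4 + 8 + 16 + 32 = 63.

63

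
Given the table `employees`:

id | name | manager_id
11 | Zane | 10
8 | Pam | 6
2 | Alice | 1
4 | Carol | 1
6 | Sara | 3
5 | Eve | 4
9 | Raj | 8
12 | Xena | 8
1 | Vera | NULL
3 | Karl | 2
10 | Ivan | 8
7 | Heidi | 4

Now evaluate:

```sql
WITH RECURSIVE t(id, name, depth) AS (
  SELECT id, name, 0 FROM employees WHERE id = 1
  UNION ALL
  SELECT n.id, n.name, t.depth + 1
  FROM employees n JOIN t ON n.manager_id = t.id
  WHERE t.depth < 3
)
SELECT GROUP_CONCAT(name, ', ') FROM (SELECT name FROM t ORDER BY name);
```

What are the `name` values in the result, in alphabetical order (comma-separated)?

Base: id=1 (Vera) at depth 0.
Iteration 1: rows with manager_id in {1} -> Alice (id 2, depth 1), Carol (id 4, depth 1).
Iteration 2: rows with manager_id in {2,4} -> Karl (id 3, depth 2), Eve (id 5, depth 2), Heidi (id 7, depth 2).
Iteration 3: rows with manager_id in {3,5,7} -> Sara (id 6, depth 3).
Iteration 4: depth < 3 fails for all current rows; recursion stops.

Alice, Carol, Eve, Heidi, Karl, Sara, Vera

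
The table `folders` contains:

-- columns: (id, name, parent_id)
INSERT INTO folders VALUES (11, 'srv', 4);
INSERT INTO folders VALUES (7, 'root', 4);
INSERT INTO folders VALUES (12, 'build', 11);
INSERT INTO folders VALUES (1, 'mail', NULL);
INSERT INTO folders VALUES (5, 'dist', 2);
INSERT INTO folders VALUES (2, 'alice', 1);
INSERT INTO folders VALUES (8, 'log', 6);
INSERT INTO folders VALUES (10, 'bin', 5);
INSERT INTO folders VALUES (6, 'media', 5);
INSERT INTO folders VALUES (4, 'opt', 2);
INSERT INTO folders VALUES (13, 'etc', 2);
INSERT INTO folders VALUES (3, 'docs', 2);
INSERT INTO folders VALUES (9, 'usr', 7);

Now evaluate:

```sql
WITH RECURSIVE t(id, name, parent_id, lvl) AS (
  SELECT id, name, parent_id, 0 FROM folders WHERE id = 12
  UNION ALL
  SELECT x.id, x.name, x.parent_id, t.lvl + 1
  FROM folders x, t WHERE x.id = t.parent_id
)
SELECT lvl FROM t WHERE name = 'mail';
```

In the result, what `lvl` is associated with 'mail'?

4

Base: id=12 (build), parent_id=11, lvl 0.
Iteration 1: join on id=11 -> srv (id 11, parent_id=4, lvl 1).
Iteration 2: join on id=4 -> opt (id 4, parent_id=2, lvl 2).
Iteration 3: join on id=2 -> alice (id 2, parent_id=1, lvl 3).
Iteration 4: join on id=1 -> mail (id 1, parent_id=NULL, lvl 4).
Iteration 5: parent_id is NULL; no match; recursion stops.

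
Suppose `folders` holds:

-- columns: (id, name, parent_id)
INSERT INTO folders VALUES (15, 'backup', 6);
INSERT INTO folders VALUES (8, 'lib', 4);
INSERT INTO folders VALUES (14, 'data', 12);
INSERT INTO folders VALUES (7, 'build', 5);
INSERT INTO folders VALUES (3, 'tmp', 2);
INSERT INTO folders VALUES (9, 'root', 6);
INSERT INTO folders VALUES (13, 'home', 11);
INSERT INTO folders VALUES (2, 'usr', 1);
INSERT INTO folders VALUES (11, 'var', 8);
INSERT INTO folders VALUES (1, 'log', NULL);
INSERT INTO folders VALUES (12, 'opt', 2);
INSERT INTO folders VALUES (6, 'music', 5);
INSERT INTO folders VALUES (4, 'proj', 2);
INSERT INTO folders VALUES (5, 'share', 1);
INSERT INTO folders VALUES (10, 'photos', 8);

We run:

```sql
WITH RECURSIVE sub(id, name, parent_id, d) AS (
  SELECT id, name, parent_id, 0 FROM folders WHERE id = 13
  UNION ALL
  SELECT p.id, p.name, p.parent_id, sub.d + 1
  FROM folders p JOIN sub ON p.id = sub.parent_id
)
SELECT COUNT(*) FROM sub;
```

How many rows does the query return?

Base: id=13 (home), parent_id=11, d 0.
Iteration 1: join on id=11 -> var (id 11, parent_id=8, d 1).
Iteration 2: join on id=8 -> lib (id 8, parent_id=4, d 2).
Iteration 3: join on id=4 -> proj (id 4, parent_id=2, d 3).
Iteration 4: join on id=2 -> usr (id 2, parent_id=1, d 4).
Iteration 5: join on id=1 -> log (id 1, parent_id=NULL, d 5).
Iteration 6: parent_id is NULL; no match; recursion stops.
Total rows emitted: 6.

6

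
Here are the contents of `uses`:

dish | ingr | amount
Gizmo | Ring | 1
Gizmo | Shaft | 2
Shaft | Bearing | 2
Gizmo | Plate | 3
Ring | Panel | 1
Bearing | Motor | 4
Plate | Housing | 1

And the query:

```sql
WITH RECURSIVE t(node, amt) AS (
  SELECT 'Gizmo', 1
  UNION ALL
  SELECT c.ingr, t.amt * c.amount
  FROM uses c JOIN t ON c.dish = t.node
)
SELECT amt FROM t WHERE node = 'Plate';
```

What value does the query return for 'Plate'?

3

Base: (Gizmo, amt=1).
Iteration 1: components of {Gizmo} -> Plate = 1*3 = 3, Ring = 1*1 = 1, Shaft = 1*2 = 2.
Iteration 2: components of {Plate,Ring,Shaft} -> Bearing = 2*2 = 4, Housing = 3*1 = 3, Panel = 1*1 = 1.
Iteration 3: components of {Bearing,Housing,Panel} -> Motor = 4*4 = 16.
Iteration 4: no further components; recursion stops.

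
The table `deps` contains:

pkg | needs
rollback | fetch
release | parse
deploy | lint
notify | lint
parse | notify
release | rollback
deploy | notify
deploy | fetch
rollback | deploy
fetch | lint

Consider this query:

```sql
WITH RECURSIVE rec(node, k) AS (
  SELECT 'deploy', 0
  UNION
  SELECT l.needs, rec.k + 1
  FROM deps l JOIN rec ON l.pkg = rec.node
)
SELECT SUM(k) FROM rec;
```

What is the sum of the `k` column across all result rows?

5

Base: (deploy, k=0).
Iteration 1: edges from {deploy} -> (fetch, k=1), (lint, k=1), (notify, k=1).
Iteration 2: edges from {fetch,lint,notify} -> (lint, k=2). [UNION drops 1 duplicate row(s)]
Iteration 3: no outgoing edges from {lint}; recursion stops.
SUM(k) = 0 + 1 + 1 + 1 + 2 = 5.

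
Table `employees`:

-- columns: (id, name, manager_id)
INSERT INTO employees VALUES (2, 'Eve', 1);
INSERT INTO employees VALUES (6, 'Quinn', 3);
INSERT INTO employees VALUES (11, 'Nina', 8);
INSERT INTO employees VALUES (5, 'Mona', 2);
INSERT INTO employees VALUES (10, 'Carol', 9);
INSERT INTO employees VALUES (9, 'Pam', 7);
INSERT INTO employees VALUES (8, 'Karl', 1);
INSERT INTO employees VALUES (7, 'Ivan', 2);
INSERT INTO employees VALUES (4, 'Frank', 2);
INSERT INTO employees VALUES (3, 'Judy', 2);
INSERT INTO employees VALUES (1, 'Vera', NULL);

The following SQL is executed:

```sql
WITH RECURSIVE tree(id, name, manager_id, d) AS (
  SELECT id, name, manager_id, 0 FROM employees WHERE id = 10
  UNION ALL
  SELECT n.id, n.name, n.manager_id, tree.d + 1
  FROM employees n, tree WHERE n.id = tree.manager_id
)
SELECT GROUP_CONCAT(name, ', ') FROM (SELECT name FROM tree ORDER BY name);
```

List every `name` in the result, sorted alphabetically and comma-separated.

Carol, Eve, Ivan, Pam, Vera

Base: id=10 (Carol), manager_id=9, d 0.
Iteration 1: join on id=9 -> Pam (id 9, manager_id=7, d 1).
Iteration 2: join on id=7 -> Ivan (id 7, manager_id=2, d 2).
Iteration 3: join on id=2 -> Eve (id 2, manager_id=1, d 3).
Iteration 4: join on id=1 -> Vera (id 1, manager_id=NULL, d 4).
Iteration 5: manager_id is NULL; no match; recursion stops.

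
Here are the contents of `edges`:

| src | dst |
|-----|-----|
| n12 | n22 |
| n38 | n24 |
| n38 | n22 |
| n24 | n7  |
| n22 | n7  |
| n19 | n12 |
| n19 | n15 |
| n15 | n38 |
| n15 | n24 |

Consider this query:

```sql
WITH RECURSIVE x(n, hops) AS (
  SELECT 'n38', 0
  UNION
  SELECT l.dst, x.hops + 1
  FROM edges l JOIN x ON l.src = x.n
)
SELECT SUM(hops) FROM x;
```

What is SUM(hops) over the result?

Base: (n38, hops=0).
Iteration 1: edges from {n38} -> (n22, hops=1), (n24, hops=1).
Iteration 2: edges from {n22,n24} -> (n7, hops=2). [UNION drops 1 duplicate row(s)]
Iteration 3: no outgoing edges from {n7}; recursion stops.
SUM(hops) = 0 + 1 + 1 + 2 = 4.

4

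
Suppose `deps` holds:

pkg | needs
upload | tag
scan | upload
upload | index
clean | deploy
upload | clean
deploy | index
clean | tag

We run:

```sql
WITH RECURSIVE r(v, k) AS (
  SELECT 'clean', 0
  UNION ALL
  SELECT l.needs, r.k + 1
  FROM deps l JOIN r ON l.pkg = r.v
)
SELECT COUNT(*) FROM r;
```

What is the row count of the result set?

Base: (clean, k=0).
Iteration 1: edges from {clean} -> (deploy, k=1), (tag, k=1).
Iteration 2: edges from {deploy,tag} -> (index, k=2).
Iteration 3: no outgoing edges from {index}; recursion stops.
Total rows emitted: 4.

4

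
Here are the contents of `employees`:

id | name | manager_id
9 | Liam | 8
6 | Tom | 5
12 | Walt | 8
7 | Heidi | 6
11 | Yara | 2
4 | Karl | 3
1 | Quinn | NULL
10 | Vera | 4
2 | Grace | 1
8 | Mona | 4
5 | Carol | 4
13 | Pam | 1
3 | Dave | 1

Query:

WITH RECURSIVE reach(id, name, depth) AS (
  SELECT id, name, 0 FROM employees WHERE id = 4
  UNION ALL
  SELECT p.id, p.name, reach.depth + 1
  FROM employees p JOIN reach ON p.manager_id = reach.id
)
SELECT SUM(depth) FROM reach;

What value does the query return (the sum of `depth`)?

12

Base: id=4 (Karl) at depth 0.
Iteration 1: rows with manager_id in {4} -> Carol (id 5, depth 1), Mona (id 8, depth 1), Vera (id 10, depth 1).
Iteration 2: rows with manager_id in {5,8,10} -> Tom (id 6, depth 2), Liam (id 9, depth 2), Walt (id 12, depth 2).
Iteration 3: rows with manager_id in {6,9,12} -> Heidi (id 7, depth 3).
Iteration 4: no rows with manager_id in {7}; recursion stops.
SUM(depth) = 0 + 1 + 1 + 1 + 2 + 2 + 2 + 3 = 12.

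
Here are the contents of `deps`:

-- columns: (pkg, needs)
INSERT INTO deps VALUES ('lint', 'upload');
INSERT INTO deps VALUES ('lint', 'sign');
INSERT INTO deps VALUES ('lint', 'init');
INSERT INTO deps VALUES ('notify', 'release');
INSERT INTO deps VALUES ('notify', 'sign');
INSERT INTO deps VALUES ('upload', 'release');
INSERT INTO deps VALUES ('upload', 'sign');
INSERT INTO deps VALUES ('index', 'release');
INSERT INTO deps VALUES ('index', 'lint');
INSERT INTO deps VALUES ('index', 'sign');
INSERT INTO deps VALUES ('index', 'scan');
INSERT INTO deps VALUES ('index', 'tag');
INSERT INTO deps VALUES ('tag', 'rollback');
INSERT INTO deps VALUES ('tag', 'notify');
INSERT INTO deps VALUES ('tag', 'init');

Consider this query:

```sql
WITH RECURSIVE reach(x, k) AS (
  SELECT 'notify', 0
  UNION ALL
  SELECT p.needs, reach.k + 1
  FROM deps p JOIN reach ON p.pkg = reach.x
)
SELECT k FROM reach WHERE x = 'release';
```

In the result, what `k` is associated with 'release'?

Base: (notify, k=0).
Iteration 1: edges from {notify} -> (release, k=1), (sign, k=1).
Iteration 2: no outgoing edges from {release,sign}; recursion stops.

1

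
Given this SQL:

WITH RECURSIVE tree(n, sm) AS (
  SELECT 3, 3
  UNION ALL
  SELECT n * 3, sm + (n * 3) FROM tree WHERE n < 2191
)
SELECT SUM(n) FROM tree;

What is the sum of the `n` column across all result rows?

9840

Base: n=3, sm=3.
Iteration 1: 3 < 2191 holds -> n = 3 * 3 = 9, sm = 3 + 9 = 12.
Iteration 2: 9 < 2191 holds -> n = 9 * 3 = 27, sm = 12 + 27 = 39.
Iteration 3: 27 < 2191 holds -> n = 27 * 3 = 81, sm = 39 + 81 = 120.
Iteration 4: 81 < 2191 holds -> n = 81 * 3 = 243, sm = 120 + 243 = 363.
Iteration 5: 243 < 2191 holds -> n = 243 * 3 = 729, sm = 363 + 729 = 1092.
Iteration 6: 729 < 2191 holds -> n = 729 * 3 = 2187, sm = 1092 + 2187 = 3279.
Iteration 7: 2187 < 2191 holds -> n = 2187 * 3 = 6561, sm = 3279 + 6561 = 9840.
Iteration 8: 6561 < 2191 fails; recursion stops.
SUM(n) = 3 + 9 + 27 + 81 + 243 + 729 + 2187 + 6561 = 9840.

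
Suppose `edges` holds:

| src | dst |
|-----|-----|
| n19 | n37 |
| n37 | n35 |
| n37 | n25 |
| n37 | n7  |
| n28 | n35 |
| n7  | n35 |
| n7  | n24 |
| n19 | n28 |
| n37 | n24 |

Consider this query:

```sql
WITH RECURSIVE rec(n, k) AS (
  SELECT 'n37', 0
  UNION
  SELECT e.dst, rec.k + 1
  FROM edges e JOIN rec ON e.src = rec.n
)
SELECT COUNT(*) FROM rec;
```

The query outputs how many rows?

Base: (n37, k=0).
Iteration 1: edges from {n37} -> (n24, k=1), (n25, k=1), (n35, k=1), (n7, k=1).
Iteration 2: edges from {n24,n25,n35,n7} -> (n24, k=2), (n35, k=2).
Iteration 3: no outgoing edges from {n24,n35}; recursion stops.
Total rows emitted: 7.

7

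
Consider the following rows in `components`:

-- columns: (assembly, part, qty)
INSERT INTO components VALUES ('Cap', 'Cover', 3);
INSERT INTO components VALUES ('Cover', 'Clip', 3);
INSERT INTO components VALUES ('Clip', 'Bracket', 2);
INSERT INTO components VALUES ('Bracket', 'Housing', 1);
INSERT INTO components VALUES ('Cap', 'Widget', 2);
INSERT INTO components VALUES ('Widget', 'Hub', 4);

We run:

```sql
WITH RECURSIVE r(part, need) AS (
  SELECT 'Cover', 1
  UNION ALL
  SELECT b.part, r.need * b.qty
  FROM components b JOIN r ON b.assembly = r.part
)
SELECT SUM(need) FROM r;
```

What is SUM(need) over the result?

Base: (Cover, need=1).
Iteration 1: components of {Cover} -> Clip = 1*3 = 3.
Iteration 2: components of {Clip} -> Bracket = 3*2 = 6.
Iteration 3: components of {Bracket} -> Housing = 6*1 = 6.
Iteration 4: no further components; recursion stops.
SUM(need) = 1 + 3 + 6 + 6 = 16.

16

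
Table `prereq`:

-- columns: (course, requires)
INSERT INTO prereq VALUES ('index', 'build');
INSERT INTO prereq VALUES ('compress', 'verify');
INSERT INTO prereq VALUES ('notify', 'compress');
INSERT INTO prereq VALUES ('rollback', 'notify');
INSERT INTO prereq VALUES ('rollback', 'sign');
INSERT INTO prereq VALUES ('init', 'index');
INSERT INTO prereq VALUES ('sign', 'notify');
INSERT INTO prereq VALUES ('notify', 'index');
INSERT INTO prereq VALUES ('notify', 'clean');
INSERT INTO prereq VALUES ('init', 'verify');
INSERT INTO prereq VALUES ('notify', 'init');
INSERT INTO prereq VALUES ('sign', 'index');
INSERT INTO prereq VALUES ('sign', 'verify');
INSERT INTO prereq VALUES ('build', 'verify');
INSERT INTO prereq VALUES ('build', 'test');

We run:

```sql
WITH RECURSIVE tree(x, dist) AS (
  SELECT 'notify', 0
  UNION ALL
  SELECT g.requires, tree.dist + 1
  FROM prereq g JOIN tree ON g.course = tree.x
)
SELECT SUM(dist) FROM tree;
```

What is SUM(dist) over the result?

29

Base: (notify, dist=0).
Iteration 1: edges from {notify} -> (clean, dist=1), (compress, dist=1), (index, dist=1), (init, dist=1).
Iteration 2: edges from {clean,compress,index,init} -> (build, dist=2), (index, dist=2), (verify, dist=2) x2. [UNION ALL keeps all 4 new rows, including repeats]
Iteration 3: edges from {build,index,verify} -> (build, dist=3), (test, dist=3), (verify, dist=3).
Iteration 4: edges from {build,test,verify} -> (test, dist=4), (verify, dist=4).
Iteration 5: no outgoing edges from {test,verify}; recursion stops.
SUM(dist) = 0 + 1 + 1 + 1 + 1 + 2 + 2 + 2 + 2 + 3 + 3 + 3 + 4 + 4 = 29.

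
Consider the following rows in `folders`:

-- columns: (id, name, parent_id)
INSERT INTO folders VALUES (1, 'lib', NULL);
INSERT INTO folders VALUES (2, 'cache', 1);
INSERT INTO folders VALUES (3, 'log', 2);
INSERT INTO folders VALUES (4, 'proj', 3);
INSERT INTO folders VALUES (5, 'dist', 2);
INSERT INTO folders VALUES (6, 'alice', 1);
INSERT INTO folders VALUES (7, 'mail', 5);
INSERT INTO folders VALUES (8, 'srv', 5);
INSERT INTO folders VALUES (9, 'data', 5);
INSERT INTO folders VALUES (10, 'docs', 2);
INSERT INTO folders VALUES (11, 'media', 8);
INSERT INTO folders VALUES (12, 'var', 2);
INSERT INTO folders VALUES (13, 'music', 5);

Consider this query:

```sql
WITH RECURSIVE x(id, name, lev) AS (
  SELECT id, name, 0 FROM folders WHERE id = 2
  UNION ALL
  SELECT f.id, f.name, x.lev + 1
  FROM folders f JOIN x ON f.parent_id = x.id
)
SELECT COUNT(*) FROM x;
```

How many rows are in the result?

Base: id=2 (cache) at lev 0.
Iteration 1: rows with parent_id in {2} -> log (id 3, lev 1), dist (id 5, lev 1), docs (id 10, lev 1), var (id 12, lev 1).
Iteration 2: rows with parent_id in {3,5,10,12} -> proj (id 4, lev 2), mail (id 7, lev 2), srv (id 8, lev 2), data (id 9, lev 2), music (id 13, lev 2).
Iteration 3: rows with parent_id in {4,7,8,9,13} -> media (id 11, lev 3).
Iteration 4: no rows with parent_id in {11}; recursion stops.
Total rows emitted: 11.

11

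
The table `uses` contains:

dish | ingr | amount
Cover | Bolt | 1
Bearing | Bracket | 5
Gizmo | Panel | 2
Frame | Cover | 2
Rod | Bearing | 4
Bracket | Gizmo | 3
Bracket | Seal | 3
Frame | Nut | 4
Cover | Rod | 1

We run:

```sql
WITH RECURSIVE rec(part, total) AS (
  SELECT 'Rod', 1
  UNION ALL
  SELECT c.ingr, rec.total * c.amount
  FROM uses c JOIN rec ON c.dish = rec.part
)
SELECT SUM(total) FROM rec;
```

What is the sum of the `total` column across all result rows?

Base: (Rod, total=1).
Iteration 1: components of {Rod} -> Bearing = 1*4 = 4.
Iteration 2: components of {Bearing} -> Bracket = 4*5 = 20.
Iteration 3: components of {Bracket} -> Gizmo = 20*3 = 60, Seal = 20*3 = 60.
Iteration 4: components of {Gizmo,Seal} -> Panel = 60*2 = 120.
Iteration 5: no further components; recursion stops.
SUM(total) = 1 + 4 + 20 + 60 + 60 + 120 = 265.

265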